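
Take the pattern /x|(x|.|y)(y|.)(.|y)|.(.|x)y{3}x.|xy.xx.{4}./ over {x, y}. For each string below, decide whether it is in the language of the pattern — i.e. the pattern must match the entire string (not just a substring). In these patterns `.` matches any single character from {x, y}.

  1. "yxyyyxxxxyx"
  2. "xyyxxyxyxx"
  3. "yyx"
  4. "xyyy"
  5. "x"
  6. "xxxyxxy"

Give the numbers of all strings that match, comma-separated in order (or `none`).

2, 3, 5

1 → no match
2 → match
3 → match
4 → no match
5 → match
6 → no match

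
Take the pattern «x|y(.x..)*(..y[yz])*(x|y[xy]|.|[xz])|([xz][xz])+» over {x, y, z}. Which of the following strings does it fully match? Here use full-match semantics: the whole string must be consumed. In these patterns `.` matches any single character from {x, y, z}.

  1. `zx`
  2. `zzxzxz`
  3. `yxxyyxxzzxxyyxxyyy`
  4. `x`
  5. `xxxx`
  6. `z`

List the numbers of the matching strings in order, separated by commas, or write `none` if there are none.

1. `zx` → match
2. `zzxzxz` → match
3 → match
4. `x` → match
5. `xxxx` → match
6. `z` → no match

1, 2, 3, 4, 5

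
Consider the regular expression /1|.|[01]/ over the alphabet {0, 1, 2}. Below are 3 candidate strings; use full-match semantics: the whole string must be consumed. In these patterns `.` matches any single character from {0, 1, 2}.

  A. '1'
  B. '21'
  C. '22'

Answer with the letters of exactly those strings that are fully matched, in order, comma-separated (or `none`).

A

A. '1' → match
B. '21' → no match
C. '22' → no match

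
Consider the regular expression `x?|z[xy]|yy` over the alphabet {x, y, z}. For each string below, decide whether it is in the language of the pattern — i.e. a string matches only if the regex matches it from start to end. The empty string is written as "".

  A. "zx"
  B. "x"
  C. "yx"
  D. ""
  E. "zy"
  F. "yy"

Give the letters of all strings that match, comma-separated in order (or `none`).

A. "zx" → match
B. "x" → match
C. "yx" → no match
D. "" → match
E. "zy" → match
F. "yy" → match

A, B, D, E, F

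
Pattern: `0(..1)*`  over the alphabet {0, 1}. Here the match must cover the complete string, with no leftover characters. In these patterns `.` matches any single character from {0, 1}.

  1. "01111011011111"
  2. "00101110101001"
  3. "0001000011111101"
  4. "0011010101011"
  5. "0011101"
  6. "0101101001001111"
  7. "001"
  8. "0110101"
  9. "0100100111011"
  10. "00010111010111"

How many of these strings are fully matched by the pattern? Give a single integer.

2

1 → no match
2 → no match
3 → no match
4 → no match
5 → match
6 → match
7 → no match
8 → no match
9 → no match
10 → no match
Total matched: 2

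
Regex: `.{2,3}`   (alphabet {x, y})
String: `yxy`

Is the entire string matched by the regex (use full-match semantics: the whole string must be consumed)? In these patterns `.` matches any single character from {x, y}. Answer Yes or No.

Yes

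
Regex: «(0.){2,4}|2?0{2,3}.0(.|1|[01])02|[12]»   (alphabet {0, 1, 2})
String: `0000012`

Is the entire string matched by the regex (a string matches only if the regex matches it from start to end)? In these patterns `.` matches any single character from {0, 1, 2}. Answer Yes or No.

No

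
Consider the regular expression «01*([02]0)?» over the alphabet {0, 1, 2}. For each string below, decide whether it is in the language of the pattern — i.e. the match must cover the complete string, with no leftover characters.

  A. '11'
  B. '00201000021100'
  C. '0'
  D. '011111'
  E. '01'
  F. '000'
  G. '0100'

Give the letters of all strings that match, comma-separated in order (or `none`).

C, D, E, F, G

A. '11' → no match — must start with '0'
B → no match
C. '0' → match
D. '011111' → match
E. '01' → match
F. '000' → match
G. '0100' → match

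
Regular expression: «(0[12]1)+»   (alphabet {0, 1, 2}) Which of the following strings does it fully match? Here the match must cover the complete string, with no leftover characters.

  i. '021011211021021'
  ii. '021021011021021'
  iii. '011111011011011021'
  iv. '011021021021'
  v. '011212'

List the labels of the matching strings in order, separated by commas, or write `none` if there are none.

ii, iv

i → no match
ii → match
iii → no match
iv → match
v → no match — must end with '1'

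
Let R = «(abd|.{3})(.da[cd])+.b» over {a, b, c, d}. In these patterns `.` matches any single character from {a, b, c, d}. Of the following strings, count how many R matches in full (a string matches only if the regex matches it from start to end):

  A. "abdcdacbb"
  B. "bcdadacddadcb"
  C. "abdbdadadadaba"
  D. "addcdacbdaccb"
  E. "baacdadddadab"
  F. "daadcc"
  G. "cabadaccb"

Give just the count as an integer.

5

A. "abdcdacbb" → match
B → match
C → no match — must end with "b"
D → match
E → match
F. "daadcc" → no match — must end with "b"
G. "cabadaccb" → match
Total matched: 5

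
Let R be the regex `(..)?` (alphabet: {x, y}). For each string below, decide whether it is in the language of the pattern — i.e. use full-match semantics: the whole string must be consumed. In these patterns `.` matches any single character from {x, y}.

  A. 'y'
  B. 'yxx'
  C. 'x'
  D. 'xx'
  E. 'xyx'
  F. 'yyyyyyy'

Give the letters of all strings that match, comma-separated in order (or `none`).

A → no match
B → no match
C → no match
D → match
E → no match
F → no match

D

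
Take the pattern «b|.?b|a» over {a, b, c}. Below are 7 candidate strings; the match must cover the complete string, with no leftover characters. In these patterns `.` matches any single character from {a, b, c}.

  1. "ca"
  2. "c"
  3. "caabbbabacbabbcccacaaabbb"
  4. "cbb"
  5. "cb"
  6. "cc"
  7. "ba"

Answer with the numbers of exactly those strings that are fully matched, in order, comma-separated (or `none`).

1 → no match
2 → no match
3 → no match
4 → no match
5 → match
6 → no match
7 → no match

5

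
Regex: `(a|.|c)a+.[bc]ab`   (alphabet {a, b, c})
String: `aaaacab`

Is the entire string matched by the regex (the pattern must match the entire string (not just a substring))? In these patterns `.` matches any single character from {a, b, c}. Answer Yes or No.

Yes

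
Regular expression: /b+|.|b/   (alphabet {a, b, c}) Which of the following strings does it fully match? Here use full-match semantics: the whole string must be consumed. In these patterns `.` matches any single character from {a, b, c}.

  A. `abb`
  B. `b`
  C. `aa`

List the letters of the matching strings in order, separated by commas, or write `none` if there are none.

A → no match
B → match
C → no match

B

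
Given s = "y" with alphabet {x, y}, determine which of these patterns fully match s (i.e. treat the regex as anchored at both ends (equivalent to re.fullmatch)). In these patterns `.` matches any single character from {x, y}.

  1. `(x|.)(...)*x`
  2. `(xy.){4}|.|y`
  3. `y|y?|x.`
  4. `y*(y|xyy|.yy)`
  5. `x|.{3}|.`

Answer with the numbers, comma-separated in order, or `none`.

1 → no match — must end with "x"
2 → match
3 → match
4 → match
5 → match

2, 3, 4, 5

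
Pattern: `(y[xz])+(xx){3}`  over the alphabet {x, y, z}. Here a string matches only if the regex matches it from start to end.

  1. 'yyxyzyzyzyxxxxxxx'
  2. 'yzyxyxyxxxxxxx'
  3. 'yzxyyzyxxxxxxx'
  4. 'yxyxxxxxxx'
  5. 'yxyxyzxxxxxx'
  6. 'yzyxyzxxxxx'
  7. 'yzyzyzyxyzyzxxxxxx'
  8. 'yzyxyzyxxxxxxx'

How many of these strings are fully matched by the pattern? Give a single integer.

1 → no match
2 → match
3 → no match
4. 'yxyxxxxxxx' → match
5. 'yxyxyzxxxxxx' → match
6. 'yzyxyzxxxxx' → no match
7 → match
8 → match
Total matched: 5

5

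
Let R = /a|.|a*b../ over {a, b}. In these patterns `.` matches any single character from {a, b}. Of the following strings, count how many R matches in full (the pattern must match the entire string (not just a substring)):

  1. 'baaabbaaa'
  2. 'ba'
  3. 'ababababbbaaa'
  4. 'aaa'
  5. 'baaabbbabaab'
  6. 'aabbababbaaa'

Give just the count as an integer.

1. 'baaabbaaa' → no match
2. 'ba' → no match
3 → no match
4. 'aaa' → no match
5. 'baaabbbabaab' → no match
6. 'aabbababbaaa' → no match
Total matched: 0

0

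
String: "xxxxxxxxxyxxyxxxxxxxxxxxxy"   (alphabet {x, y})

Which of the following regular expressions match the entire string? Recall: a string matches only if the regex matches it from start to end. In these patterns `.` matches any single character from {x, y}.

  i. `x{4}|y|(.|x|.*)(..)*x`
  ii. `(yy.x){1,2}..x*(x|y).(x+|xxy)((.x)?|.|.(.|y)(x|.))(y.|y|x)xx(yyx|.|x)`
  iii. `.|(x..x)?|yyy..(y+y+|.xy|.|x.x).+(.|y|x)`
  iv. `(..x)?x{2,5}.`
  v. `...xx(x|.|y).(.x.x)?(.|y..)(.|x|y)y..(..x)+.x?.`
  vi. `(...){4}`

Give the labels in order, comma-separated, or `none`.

v

i → no match
ii → no match — must start with "yy"
iii → no match
iv → no match
v → match
vi → no match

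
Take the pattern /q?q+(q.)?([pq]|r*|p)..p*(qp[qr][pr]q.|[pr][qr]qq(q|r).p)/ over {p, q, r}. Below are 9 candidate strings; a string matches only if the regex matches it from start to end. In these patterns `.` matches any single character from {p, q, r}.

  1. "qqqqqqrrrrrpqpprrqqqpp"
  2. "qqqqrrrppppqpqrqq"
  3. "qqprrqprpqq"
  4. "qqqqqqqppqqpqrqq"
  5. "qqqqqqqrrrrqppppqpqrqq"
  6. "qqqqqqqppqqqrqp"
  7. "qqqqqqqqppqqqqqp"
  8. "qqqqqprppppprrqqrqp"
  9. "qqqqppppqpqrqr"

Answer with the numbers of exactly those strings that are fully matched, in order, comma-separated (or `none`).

1, 2, 3, 4, 5, 6, 7, 8, 9

1 → match
2 → match
3 → match
4 → match
5 → match
6 → match
7 → match
8 → match
9 → match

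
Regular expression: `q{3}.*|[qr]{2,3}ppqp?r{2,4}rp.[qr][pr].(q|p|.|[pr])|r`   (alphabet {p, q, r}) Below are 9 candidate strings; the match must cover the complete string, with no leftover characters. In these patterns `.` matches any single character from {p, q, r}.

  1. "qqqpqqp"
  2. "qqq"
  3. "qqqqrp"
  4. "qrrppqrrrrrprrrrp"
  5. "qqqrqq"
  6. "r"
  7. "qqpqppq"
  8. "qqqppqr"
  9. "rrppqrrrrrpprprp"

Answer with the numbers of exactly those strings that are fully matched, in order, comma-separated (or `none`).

1 → match
2 → match
3 → match
4 → match
5 → match
6 → match
7 → no match
8 → match
9 → match

1, 2, 3, 4, 5, 6, 8, 9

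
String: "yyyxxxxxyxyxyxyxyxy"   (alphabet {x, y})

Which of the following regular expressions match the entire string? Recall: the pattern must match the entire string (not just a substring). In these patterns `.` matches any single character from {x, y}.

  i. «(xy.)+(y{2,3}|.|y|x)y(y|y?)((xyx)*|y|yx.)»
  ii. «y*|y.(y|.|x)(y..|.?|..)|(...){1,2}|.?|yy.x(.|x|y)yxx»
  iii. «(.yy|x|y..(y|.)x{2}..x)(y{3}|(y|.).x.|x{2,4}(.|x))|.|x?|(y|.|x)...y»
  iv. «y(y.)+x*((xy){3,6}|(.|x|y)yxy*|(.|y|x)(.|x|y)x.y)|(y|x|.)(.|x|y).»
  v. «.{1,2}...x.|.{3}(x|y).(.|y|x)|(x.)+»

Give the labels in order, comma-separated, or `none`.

i → no match — must start with "xy"
ii → no match
iii → no match
iv → match
v → no match

iv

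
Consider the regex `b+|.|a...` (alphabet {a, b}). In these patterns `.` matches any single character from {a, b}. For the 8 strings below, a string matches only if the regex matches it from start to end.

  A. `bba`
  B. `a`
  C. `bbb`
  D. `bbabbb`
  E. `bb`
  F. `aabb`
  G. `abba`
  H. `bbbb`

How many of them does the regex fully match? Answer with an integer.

A. `bba` → no match
B. `a` → match
C. `bbb` → match
D. `bbabbb` → no match
E. `bb` → match
F. `aabb` → match
G. `abba` → match
H. `bbbb` → match
Total matched: 6

6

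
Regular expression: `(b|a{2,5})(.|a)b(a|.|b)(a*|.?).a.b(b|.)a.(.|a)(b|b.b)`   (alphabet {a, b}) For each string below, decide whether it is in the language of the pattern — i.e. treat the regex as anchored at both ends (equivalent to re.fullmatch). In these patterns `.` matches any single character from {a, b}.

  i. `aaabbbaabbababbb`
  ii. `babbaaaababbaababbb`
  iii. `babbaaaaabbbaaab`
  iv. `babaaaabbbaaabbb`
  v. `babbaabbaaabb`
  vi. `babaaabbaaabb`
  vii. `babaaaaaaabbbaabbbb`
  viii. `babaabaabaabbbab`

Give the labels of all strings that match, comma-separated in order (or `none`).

i → match
ii → match
iii → match
iv → match
v → match
vi → match
vii → match
viii → match

i, ii, iii, iv, v, vi, vii, viii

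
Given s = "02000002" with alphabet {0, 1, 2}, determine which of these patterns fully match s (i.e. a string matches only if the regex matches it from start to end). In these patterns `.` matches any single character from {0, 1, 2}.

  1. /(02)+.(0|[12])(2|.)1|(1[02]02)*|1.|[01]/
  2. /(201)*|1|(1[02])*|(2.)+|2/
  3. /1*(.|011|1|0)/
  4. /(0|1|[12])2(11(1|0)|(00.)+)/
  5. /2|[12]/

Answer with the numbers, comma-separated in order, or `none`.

4

1 → no match
2 → no match
3 → no match
4 → match
5 → no match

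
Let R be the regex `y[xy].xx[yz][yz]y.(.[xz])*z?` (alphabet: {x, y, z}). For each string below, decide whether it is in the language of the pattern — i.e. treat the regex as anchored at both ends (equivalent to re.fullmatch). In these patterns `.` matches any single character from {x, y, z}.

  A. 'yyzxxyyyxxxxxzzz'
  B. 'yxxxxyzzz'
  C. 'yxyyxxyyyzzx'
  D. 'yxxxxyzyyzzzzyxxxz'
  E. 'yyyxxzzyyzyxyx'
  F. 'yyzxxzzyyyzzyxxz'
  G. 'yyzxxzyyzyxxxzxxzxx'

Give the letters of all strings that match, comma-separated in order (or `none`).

A, D, G

A → match
B → no match
C → no match
D → match
E → no match
F → no match
G → match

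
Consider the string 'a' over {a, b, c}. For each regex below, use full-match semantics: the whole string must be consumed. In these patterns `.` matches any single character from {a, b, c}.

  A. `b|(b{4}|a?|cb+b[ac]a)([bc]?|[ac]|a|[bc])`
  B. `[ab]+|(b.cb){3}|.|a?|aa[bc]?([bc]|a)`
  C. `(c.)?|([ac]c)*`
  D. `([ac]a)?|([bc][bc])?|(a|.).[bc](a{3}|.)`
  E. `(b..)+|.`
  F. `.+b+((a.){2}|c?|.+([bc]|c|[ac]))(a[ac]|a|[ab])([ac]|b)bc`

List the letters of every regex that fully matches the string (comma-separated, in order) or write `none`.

A, B, E

A → match
B → match
C → no match
D → no match
E → match
F → no match — must end with 'bc'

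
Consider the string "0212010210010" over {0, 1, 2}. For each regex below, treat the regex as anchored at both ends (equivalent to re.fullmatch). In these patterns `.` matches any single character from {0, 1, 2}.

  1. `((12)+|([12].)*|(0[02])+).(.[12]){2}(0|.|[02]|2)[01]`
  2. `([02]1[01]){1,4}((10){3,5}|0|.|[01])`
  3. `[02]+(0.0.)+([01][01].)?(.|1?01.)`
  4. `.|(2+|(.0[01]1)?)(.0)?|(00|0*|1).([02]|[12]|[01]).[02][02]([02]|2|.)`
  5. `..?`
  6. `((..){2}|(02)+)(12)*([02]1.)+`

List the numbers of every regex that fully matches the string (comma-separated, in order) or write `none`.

1 → no match
2 → no match
3 → no match
4 → no match
5 → no match
6 → match

6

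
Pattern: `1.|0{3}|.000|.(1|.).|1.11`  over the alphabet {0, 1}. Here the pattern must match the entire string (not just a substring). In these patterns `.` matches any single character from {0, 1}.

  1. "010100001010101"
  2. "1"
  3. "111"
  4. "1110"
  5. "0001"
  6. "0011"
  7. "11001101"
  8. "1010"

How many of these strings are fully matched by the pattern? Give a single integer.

1

1 → no match
2. "1" → no match
3. "111" → match
4. "1110" → no match
5. "0001" → no match
6. "0011" → no match
7. "11001101" → no match
8. "1010" → no match
Total matched: 1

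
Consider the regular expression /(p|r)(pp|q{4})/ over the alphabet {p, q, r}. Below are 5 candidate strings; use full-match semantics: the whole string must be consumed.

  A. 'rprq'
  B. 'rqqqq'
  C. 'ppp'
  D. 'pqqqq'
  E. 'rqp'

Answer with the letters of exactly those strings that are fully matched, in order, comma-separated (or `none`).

B, C, D

A → no match
B → match
C → match
D → match
E → no match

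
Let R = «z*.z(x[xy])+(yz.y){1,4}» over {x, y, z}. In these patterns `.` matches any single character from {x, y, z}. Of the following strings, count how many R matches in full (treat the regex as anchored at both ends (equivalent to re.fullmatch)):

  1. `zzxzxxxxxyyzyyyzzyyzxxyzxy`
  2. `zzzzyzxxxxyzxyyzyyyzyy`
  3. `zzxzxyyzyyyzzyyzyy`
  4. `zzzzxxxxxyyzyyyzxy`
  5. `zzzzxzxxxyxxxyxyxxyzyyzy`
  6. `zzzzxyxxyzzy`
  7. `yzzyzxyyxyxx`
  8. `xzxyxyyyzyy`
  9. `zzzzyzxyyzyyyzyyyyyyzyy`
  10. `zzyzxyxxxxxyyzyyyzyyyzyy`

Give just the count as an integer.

5

1 → no match
2 → match
3 → match
4 → match
5 → no match
6 → match
7 → no match — must end with `y`
8 → no match
9 → no match
10 → match
Total matched: 5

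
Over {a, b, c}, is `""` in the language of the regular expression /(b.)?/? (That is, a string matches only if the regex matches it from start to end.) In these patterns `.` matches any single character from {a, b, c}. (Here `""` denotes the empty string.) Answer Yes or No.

Yes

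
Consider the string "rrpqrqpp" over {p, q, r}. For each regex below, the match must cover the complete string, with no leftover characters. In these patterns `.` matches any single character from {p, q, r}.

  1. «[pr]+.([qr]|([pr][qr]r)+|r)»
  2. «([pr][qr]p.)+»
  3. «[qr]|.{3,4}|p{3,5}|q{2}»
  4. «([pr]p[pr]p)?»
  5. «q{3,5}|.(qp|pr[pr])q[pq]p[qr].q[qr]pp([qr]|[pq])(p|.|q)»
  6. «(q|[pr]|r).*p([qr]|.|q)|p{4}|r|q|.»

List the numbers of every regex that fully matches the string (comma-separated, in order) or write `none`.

1 → no match
2 → match
3 → no match
4 → no match
5 → no match
6 → match

2, 6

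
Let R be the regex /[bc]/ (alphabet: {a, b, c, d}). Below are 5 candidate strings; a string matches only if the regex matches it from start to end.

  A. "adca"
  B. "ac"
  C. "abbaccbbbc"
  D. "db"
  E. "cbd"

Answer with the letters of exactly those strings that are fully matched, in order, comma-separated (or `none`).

none

A → no match
B → no match
C → no match
D → no match
E → no match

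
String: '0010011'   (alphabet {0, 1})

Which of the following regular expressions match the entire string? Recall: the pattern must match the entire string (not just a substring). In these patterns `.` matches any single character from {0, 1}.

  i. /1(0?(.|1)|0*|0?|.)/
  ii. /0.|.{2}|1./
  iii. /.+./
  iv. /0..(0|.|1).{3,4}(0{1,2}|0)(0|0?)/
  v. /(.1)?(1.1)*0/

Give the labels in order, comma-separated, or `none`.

iii

i → no match — must start with '1'
ii → no match
iii → match
iv → no match
v → no match — must end with '0'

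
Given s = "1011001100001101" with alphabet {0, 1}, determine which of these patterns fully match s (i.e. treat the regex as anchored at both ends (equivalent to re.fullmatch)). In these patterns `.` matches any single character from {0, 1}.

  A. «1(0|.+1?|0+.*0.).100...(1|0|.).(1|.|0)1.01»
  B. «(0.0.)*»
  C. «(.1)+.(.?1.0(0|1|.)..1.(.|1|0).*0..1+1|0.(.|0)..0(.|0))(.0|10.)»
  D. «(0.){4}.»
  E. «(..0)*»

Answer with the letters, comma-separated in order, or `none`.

A → match
B → no match
C → no match
D → no match — must start with "0"
E → no match

A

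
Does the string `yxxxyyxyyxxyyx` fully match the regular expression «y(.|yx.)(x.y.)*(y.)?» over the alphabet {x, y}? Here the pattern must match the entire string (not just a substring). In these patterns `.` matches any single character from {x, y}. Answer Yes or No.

Yes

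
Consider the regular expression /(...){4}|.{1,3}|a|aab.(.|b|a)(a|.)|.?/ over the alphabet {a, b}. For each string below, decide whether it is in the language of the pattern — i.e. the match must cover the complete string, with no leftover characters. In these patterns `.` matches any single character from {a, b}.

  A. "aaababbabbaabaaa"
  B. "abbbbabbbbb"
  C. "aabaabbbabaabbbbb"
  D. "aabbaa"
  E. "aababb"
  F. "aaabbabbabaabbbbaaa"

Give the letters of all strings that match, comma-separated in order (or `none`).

A → no match
B → no match
C → no match
D → match
E → match
F → no match

D, E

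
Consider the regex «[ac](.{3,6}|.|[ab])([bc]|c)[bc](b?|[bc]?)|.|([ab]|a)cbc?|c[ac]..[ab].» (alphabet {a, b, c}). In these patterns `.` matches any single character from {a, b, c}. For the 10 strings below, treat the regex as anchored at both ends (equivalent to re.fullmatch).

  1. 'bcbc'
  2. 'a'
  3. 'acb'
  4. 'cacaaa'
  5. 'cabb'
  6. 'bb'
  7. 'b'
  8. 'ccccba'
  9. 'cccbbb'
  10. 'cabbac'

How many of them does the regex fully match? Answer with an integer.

1 → match
2 → match
3 → match
4 → match
5 → match
6 → no match
7 → match
8 → match
9 → match
10 → match
Total matched: 9

9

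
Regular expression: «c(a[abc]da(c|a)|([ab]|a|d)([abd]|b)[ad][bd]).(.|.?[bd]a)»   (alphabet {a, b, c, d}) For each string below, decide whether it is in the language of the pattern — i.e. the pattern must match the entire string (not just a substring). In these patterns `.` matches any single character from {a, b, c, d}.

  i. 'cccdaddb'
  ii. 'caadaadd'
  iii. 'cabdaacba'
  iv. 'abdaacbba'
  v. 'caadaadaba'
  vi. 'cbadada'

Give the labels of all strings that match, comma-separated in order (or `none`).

ii, iii, v

i → no match
ii → match
iii → match
iv → no match — must start with 'c'
v → match
vi → no match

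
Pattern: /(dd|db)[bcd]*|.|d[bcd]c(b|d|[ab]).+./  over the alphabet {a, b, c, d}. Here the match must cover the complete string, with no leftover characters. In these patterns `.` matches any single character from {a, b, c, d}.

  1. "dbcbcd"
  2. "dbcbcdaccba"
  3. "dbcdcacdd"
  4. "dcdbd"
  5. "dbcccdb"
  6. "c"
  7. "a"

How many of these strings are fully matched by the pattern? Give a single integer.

6

1 → match
2 → match
3 → match
4 → no match
5 → match
6 → match
7 → match
Total matched: 6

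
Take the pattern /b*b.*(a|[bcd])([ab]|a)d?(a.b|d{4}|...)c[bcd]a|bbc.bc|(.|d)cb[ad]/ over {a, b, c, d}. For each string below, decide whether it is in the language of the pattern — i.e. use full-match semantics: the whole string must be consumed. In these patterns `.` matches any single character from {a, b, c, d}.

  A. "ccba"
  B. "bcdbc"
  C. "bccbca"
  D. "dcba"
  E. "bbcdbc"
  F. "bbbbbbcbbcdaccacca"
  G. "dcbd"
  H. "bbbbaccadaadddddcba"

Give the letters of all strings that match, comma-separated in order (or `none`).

A. "ccba" → match
B. "bcdbc" → no match
C. "bccbca" → no match
D. "dcba" → match
E. "bbcdbc" → match
F → match
G. "dcbd" → match
H → match

A, D, E, F, G, H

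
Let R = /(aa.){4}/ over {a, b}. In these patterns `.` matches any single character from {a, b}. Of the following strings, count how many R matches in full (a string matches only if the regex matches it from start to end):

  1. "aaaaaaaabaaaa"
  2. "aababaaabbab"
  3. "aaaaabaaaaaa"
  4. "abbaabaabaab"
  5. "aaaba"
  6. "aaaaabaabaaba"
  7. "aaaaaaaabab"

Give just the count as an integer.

1

1 → no match
2 → no match
3 → match
4 → no match — must start with "aa"
5 → no match
6 → no match
7 → no match
Total matched: 1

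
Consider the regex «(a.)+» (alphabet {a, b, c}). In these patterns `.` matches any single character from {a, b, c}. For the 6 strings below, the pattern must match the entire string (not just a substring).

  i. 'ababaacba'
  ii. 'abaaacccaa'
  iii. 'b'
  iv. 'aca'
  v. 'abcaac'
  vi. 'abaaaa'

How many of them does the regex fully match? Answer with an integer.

i → no match
ii → no match
iii → no match — must start with 'a'
iv → no match
v → no match
vi → match
Total matched: 1

1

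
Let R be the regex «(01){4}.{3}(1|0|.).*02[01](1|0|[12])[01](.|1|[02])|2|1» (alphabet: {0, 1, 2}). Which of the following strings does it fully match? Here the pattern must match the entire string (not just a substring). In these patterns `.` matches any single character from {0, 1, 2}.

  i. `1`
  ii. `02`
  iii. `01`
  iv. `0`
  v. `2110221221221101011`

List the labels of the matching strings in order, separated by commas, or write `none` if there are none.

i

i → match
ii → no match
iii → no match
iv → no match
v → no match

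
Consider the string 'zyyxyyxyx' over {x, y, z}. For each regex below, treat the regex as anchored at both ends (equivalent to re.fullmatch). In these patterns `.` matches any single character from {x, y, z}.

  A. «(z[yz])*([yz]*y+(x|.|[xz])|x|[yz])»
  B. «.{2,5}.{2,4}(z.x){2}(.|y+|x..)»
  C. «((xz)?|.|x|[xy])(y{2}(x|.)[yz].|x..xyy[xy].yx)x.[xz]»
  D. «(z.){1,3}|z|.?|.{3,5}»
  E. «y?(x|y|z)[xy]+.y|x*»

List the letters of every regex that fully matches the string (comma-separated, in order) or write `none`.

A → no match
B → no match
C → match
D → no match
E → no match

C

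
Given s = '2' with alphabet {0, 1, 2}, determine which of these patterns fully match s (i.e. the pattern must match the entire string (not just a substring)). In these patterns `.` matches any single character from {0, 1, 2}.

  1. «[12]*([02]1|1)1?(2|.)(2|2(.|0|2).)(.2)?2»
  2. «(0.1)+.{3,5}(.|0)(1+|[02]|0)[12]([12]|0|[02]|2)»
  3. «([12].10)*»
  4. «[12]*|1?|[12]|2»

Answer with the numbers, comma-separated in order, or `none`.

1 → no match
2 → no match — must start with '0'
3 → no match
4 → match

4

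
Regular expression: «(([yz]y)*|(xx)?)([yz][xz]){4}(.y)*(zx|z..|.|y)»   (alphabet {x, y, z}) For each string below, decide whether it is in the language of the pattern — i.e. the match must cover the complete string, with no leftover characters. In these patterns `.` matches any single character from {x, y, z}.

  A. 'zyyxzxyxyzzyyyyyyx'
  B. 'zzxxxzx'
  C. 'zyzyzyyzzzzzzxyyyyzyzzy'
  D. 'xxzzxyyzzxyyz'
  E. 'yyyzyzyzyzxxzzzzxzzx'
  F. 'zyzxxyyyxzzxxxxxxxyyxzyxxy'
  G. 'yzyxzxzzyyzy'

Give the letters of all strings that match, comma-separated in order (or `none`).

A → no match
B → no match
C → match
D → no match
E → no match
F → no match
G → no match

C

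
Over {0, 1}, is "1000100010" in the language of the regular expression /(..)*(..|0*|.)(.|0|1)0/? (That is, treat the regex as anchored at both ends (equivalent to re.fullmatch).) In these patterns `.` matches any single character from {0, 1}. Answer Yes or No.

Yes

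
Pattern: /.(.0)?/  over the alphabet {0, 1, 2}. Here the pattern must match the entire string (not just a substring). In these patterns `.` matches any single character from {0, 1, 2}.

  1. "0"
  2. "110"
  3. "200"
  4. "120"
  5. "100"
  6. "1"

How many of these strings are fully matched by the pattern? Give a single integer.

1 → match
2 → match
3 → match
4 → match
5 → match
6 → match
Total matched: 6

6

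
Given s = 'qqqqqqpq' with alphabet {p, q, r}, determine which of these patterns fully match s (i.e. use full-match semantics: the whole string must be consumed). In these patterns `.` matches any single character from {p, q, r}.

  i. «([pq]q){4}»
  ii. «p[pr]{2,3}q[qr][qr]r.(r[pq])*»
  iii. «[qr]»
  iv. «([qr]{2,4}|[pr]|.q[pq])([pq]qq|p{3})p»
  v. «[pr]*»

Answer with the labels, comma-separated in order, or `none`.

i

i → match
ii → no match — must start with 'p'
iii → no match
iv → no match — must end with 'p'
v → no match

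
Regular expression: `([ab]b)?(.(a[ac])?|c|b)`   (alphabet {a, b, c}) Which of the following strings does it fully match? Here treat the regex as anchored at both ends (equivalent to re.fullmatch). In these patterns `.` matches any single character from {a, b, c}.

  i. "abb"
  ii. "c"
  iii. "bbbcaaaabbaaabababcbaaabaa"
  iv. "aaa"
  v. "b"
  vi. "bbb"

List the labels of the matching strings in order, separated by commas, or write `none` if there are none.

i, ii, iv, v, vi

i → match
ii → match
iii → no match
iv → match
v → match
vi → match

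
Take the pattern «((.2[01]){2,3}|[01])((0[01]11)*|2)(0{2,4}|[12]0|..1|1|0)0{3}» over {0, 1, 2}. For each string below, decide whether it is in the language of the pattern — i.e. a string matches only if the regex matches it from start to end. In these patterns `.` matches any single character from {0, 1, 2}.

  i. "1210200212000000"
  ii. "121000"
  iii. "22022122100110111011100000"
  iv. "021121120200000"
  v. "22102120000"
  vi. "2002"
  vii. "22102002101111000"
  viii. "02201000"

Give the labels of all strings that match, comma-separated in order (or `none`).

i → match
ii → match
iii → match
iv → match
v → match
vi → no match — must end with "0"
vii → match
viii → match

i, ii, iii, iv, v, vii, viii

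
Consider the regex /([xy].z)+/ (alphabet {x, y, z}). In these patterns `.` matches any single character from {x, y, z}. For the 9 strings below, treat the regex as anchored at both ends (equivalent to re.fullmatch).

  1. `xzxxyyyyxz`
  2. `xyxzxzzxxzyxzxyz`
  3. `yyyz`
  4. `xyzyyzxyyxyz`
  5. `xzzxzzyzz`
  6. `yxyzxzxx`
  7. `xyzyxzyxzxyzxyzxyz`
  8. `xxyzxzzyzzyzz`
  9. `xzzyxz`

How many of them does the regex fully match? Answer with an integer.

3

1 → no match
2 → no match
3 → no match
4 → no match
5 → match
6 → no match — must end with `z`
7 → match
8 → no match
9 → match
Total matched: 3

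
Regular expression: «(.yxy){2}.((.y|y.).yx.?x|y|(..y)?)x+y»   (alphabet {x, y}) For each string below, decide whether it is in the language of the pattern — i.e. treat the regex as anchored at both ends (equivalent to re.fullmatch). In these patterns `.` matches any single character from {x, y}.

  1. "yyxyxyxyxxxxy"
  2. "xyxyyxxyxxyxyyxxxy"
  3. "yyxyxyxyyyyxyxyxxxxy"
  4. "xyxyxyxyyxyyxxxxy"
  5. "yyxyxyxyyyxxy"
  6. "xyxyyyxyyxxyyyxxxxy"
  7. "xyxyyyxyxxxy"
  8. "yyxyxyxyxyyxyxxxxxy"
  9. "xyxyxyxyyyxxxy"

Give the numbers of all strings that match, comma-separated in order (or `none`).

1, 3, 4, 5, 7, 8, 9

1 → match
2 → no match
3 → match
4 → match
5 → match
6 → no match
7 → match
8 → match
9 → match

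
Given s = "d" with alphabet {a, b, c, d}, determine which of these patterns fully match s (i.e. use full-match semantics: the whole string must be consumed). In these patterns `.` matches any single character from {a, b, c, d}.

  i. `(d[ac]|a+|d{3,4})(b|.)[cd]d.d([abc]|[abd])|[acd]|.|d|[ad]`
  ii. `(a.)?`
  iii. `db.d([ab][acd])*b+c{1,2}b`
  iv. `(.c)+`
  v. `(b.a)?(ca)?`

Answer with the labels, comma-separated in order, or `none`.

i

i → match
ii → no match
iii → no match — must start with "db"
iv → no match — must end with "c"
v → no match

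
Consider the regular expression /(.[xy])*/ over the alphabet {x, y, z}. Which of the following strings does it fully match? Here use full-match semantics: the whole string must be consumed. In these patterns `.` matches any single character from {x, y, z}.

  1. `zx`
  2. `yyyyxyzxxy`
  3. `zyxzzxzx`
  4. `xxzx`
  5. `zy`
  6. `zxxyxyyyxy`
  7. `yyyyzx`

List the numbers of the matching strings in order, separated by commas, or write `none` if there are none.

1, 2, 4, 5, 6, 7

1 → match
2 → match
3 → no match
4 → match
5 → match
6 → match
7 → match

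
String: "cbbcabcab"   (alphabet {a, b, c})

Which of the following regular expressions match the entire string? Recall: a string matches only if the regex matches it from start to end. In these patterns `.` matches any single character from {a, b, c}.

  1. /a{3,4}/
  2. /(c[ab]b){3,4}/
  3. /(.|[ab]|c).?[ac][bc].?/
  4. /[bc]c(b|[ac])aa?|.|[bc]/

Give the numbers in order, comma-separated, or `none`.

1 → no match — must start with "a"
2 → match
3 → no match
4 → no match

2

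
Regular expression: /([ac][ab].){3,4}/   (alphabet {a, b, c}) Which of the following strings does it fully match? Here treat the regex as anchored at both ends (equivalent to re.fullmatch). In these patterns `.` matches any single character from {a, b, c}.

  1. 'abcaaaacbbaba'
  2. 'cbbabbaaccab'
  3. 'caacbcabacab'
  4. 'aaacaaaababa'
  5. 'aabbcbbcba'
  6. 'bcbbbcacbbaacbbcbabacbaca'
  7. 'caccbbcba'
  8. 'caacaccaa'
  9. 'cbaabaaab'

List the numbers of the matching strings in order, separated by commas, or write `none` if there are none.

1 → no match
2. 'cbbabbaaccab' → match
3. 'caacbcabacab' → match
4. 'aaacaaaababa' → match
5. 'aabbcbbcba' → no match
6 → no match
7. 'caccbbcba' → match
8. 'caacaccaa' → match
9. 'cbaabaaab' → match

2, 3, 4, 7, 8, 9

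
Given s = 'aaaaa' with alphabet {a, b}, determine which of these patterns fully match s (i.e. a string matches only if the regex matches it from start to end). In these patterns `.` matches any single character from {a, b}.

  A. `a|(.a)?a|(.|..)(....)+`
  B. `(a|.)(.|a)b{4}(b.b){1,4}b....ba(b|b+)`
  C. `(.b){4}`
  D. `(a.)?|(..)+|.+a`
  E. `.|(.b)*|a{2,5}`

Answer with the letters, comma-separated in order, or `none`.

A, D, E

A → match
B → no match — must end with 'b'
C → no match — must end with 'b'
D → match
E → match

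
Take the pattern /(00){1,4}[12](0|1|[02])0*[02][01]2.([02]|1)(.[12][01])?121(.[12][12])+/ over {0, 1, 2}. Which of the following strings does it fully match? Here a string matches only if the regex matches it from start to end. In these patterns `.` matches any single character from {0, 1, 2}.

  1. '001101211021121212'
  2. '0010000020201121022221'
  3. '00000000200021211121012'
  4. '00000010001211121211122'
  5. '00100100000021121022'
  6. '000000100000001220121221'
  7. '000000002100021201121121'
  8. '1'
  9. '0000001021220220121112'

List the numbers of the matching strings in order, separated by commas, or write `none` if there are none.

1, 2, 3, 4, 6, 7, 9

1 → match
2 → match
3 → match
4 → match
5 → no match
6 → match
7 → match
8. '1' → no match — must start with '00'
9 → match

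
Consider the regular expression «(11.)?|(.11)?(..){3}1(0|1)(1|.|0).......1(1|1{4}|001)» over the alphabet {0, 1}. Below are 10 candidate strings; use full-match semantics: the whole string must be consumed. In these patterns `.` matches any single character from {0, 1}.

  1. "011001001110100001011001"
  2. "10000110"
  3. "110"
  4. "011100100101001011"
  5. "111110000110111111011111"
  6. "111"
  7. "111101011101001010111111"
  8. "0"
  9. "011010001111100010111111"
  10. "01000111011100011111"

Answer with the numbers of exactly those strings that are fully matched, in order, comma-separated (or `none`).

1 → no match
2 → no match
3 → match
4 → match
5 → match
6 → match
7 → match
8 → no match
9 → match
10 → no match

3, 4, 5, 6, 7, 9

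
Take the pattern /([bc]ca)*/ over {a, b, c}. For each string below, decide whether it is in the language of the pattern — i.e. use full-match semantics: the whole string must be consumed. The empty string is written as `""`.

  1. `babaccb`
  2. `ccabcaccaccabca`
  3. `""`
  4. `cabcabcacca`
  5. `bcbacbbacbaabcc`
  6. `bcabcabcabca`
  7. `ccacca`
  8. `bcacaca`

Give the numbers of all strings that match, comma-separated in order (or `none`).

1 → no match
2 → match
3 → match
4 → no match
5 → no match
6 → match
7 → match
8 → no match

2, 3, 6, 7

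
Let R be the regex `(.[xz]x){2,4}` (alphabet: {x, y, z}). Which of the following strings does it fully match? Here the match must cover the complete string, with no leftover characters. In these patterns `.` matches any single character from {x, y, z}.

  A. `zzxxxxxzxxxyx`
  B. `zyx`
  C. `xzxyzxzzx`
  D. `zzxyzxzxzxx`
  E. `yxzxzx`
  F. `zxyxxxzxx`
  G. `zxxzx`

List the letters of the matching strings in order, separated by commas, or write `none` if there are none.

A → no match
B. `zyx` → no match
C. `xzxyzxzzx` → match
D. `zzxyzxzxzxx` → no match
E. `yxzxzx` → no match
F. `zxyxxxzxx` → no match
G. `zxxzx` → no match

C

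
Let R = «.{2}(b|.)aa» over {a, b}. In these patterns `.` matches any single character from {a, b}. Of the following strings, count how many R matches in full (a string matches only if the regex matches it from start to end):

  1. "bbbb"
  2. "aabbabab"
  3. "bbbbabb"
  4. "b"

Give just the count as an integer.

0

1. "bbbb" → no match — must end with "aa"
2. "aabbabab" → no match — must end with "aa"
3. "bbbbabb" → no match — must end with "aa"
4. "b" → no match — must end with "aa"
Total matched: 0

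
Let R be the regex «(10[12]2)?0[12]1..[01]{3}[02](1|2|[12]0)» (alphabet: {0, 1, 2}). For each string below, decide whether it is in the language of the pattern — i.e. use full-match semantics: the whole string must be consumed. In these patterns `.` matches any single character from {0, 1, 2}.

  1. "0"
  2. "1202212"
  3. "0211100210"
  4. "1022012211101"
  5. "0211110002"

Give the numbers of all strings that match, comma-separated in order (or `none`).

5

1 → no match
2 → no match
3 → no match
4 → no match
5 → match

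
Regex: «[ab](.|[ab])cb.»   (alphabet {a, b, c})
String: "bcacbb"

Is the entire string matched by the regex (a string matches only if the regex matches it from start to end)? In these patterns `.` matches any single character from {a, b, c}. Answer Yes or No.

No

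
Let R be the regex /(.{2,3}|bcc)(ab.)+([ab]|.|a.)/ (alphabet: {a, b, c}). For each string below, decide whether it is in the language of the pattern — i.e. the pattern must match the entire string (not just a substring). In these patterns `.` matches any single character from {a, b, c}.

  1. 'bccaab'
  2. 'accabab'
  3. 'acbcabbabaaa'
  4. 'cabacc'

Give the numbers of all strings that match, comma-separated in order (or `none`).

1. 'bccaab' → no match
2. 'accabab' → match
3. 'acbcabbabaaa' → no match
4. 'cabacc' → no match

2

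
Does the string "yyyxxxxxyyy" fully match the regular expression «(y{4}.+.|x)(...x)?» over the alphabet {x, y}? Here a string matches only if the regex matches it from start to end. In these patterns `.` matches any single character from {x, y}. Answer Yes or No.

No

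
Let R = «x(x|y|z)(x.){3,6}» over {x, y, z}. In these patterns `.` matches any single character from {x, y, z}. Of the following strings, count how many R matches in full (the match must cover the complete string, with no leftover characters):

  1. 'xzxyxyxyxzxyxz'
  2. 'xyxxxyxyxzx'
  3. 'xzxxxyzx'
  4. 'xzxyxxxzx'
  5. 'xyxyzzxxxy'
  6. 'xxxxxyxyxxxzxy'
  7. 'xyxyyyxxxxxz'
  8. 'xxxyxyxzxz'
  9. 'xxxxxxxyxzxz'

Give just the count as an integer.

1 → match
2 → no match
3 → no match
4 → no match
5 → no match
6 → match
7 → no match
8 → match
9 → match
Total matched: 4

4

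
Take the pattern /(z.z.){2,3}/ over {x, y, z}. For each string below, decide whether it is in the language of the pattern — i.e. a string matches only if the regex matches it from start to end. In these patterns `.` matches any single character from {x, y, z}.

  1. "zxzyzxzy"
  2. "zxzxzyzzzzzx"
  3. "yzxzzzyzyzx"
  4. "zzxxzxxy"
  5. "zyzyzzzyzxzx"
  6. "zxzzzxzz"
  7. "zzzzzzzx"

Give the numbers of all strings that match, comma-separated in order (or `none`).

1 → match
2 → match
3 → no match — must start with "z"
4 → no match
5 → match
6 → match
7 → match

1, 2, 5, 6, 7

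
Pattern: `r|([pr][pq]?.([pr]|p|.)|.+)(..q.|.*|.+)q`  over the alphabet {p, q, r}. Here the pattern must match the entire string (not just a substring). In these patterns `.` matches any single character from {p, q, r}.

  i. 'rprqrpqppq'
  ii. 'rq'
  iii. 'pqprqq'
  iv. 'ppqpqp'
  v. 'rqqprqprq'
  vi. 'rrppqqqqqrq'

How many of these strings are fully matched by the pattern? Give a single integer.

5

i → match
ii → match
iii → match
iv → no match
v → match
vi → match
Total matched: 5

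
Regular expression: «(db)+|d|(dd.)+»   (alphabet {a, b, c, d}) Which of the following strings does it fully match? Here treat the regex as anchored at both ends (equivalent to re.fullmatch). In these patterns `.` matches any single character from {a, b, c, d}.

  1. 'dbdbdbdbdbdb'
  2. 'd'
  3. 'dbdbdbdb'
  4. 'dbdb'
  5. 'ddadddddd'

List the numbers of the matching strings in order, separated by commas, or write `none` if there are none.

1 → match
2 → match
3 → match
4 → match
5 → match

1, 2, 3, 4, 5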